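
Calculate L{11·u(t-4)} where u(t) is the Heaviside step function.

L{u(t-a)} = e^(-as)/s. Here a=4, so L{u(t-4)} = e^(-4s)/s, and L{11·u(t-4)} = 11·e^(-4s)/s

Final answer: 11·e^(-4s)/s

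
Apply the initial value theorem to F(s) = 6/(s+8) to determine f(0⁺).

f(0⁺) = lim_{s→∞} s·6/(s+8) = lim_{s→∞} 6s/(s+8) = 6

Final answer: 6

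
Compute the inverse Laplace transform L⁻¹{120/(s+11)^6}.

L⁻¹{n!/(s-a)^(n+1)} = t^n·e^(at), so L⁻¹{120/(s+11)^6} = t^5·e^(-11t)

Final answer: t^5·e^(-11t)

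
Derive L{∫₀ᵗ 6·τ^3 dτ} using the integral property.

L{∫₀ᵗ f(τ)dτ} = F(s)/s with f(t) = 6t^3. F(s) = 36/s^4, so L{∫₀ᵗ 6·τ^3 dτ} = (36/s^4)/s = 36/s^5. (Check: ∫₀ᵗ 6·τ^3 dτ = 6t^4/4.)

Final answer: 36/s^5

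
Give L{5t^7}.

L{t^n} = n!/s^(n+1). So L{5t^7} = 5·7!/s^8 = 25200/s^8

Final answer: 25200/s^8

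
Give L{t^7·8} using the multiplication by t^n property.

L{8} = 8/s. d^1/ds^1[1/s] = -1/s². d^2/ds^2[1/s] = 2/s^3. d^3/ds^3[1/s] = -6/s^4. d^4/ds^4[1/s] = 24/s^5. d^5/ds^5[1/s] = -120/s^6. d^6/ds^6[1/s] = 720/s^7. d^7/ds^7[1/s] = -5040/s^8. So L{t^7} = (-1)^{7}·-5040/s^8 = 5040/s^8. Then L{t^7·8} = 8·5040/s^8 = 40320/s^8

Final answer: 40320/s^8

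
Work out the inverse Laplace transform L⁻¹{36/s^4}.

L⁻¹{n!/s^(n+1)} = t^n with n=3. So L⁻¹{6/s^4} = t^3, and L⁻¹{36/s^4} = (36/6)·t^3 = 6·t^3

Final answer: 6·t^3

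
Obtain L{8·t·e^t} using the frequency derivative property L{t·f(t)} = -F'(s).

L{e^t} = 1/(s-1). By frequency derivative: L{t·e^t} = -d/ds[1/(s-1)] = -(-1)/(s-1)² = 1/(s-1)². Then L{8·t·e^t} = 8·1/(s-1)² = 8/(s-1)²

Final answer: 8/(s-1)²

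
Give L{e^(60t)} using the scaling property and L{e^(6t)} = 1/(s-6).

Using L{f(at)} = (1/a)F(s/a) with a=10 and f(t) = e^(6t): L{e^(60t)} = (1/10) · 1/((s/10)-6) = (1/10) · 10/(s-60) = 1/(s-60)

Final answer: 1/(s-60)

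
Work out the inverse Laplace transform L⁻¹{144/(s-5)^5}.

L⁻¹{n!/(s-a)^(n+1)} = t^n·e^(at) with n=4, a=5. So L⁻¹{24/(s-5)^5} = t^4·e^(5t), and L⁻¹{144/(s-5)^5} = (144/24)·t^4·e^(5t) = 6·t^4·e^(5t)

Final answer: 6·t^4·e^(5t)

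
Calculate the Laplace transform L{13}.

L{13} = 13 · L{1} = 13/s

Final answer: 13/s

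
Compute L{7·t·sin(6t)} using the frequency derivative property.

L{sin(6t)} = 6/(s² + 36). By L{t·f(t)} = -F'(s): -d/ds[6/(s² + 36)] = -(6)·(-2s)/(s² + 36)² = 12s/(s² + 36)². Then L{7·t·sin(6t)} = 7·12s/(s² + 36)² = 84s/(s² + 36)²

Final answer: 84s/(s² + 36)²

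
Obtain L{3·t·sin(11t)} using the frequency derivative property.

L{sin(11t)} = 11/(s² + 121). By L{t·f(t)} = -F'(s): -d/ds[11/(s² + 121)] = -(11)·(-2s)/(s² + 121)² = 22s/(s² + 121)². Then L{3·t·sin(11t)} = 3·22s/(s² + 121)² = 66s/(s² + 121)²

Final answer: 66s/(s² + 121)²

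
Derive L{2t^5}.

L{t^n} = n!/s^(n+1). So L{2t^5} = 2·5!/s^6 = 240/s^6

Final answer: 240/s^6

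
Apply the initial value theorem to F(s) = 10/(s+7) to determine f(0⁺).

f(0⁺) = lim_{s→∞} s·10/(s+7) = lim_{s→∞} 10s/(s+7) = 10

Final answer: 10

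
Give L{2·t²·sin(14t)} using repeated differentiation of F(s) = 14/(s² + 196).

F(s) = 14/(s² + 196). F'(s) = -28s/(s² + 196)². F''(s) = -28(196 - 3s²)/(s² + 196)³ = (84s² - 5488)/(s² + 196)³. So L{t²·sin(14t)} = (-1)² F''(s) = (84s² - 5488)/(s² + 196)³. Then L{2·t²·sin(14t)} = 2·(84s² - 5488)/(s² + 196)³ = (168s² - 10976)/(s² + 196)³

Final answer: (168s² - 10976)/(s² + 196)³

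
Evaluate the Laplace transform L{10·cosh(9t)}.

L{cosh(ωt)} = s/(s² - ω²), so L{cosh(9t)} = s/(s² - 81). Then L{10·cosh(9t)} = 10·s/(s² - 81) = 10s/(s² - 81)

Final answer: 10s/(s² - 81)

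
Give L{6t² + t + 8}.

L{6t² + t + 8} = 6·2/s³ + 1/s² + 8/s = 12/s³ + 1/s² + 8/s

Final answer: 12/s³ + 1/s² + 8/s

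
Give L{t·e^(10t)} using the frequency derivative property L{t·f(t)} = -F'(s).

L{e^(10t)} = 1/(s-10). By frequency derivative: L{t·e^(10t)} = -d/ds[1/(s-10)] = -(-1)/(s-10)² = 1/(s-10)²

Final answer: 1/(s-10)²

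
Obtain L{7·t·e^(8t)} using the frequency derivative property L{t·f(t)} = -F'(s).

L{e^(8t)} = 1/(s-8). By frequency derivative: L{t·e^(8t)} = -d/ds[1/(s-8)] = -(-1)/(s-8)² = 1/(s-8)². Then L{7·t·e^(8t)} = 7·1/(s-8)² = 7/(s-8)²

Final answer: 7/(s-8)²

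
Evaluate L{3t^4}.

L{t^n} = n!/s^(n+1). So L{3t^4} = 3·4!/s^5 = 72/s^5

Final answer: 72/s^5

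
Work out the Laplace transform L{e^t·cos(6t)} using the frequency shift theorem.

Frequency shift: L{e^(at)f(t)} = F(s-a). L{e^t·cos(6t)} = (s-1)/((s-1)² + 36)

Final answer: (s-1)/((s-1)² + 36)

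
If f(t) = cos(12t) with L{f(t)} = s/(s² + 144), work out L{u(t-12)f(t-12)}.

Time shift theorem: L{u(t-a)f(t-a)} = e^(-as)F(s). Here a=12, F(s) = s/(s² + 144), so L{u(t-12)f(t-12)} = e^(-12s)·s/(s² + 144)

Final answer: e^(-12s)·s/(s² + 144)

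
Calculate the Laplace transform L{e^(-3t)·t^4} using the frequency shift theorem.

L{e^(at)·t^n} = n!/(s-a)^(n+1), so L{e^(-3t)·t^4} = 24/(s+3)^5

Final answer: 24/(s+3)^5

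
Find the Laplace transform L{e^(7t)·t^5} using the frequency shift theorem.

L{e^(at)·t^n} = n!/(s-a)^(n+1), so L{e^(7t)·t^5} = 120/(s-7)^6

Final answer: 120/(s-7)^6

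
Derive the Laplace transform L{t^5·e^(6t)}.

L{t^n·e^(at)} = n!/(s-a)^(n+1), so L{t^5·e^(6t)} = 120/(s-6)^6

Final answer: 120/(s-6)^6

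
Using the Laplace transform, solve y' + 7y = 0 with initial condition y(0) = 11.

L{y'} + 7L{y} = 0. sY - 11 + 7Y = 0. Y(s+7) = 11. Y = 11/(s+7)

Final answer: y(t) = 11e^(-7t)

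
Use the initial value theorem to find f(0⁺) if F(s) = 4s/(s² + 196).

f(0⁺) = lim_{s→∞} s·4s/(s² + 196) = lim_{s→∞} 4s²/(s² + 196) = 4

Final answer: 4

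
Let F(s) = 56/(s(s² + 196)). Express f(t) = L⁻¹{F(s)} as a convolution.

56/(s(s² + 196)) = (1/s)·(56/(s² + 196)) = L{1}·L{4·sin(14t)}. So f(t) = 1*(4·sin(14t)) = ∫₀ᵗ 4·sin(14τ) dτ

Final answer: ∫₀ᵗ 4·sin(14τ) dτ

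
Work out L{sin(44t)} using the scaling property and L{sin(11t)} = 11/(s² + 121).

Using L{f(at)} = (1/a)F(s/a) with a=4: L{sin(44t)} = (1/4) · 11/((s/4)² + 121) = (1/4) · 11·16/(s² + 1936) = 44/(s² + 1936)

Final answer: 44/(s² + 1936)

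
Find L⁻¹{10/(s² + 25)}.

This is the form c·a/(s² + a²) with a = 5, c = 2. L⁻¹ = 2·sin(5t)

Final answer: 2·sin(5t)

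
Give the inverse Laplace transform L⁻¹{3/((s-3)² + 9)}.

Using frequency shift, L⁻¹{3/((s-3)² + 9)} = e^(3t)·sin(3t)

Final answer: e^(3t)·sin(3t)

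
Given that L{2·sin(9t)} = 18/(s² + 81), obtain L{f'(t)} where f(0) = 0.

L{f'(t)} = s·F(s) - f(0) = s·18/(s² + 81) - 0 = 18s/(s² + 81)

Final answer: 18s/(s² + 81)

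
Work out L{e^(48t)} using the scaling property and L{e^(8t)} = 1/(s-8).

Using L{f(at)} = (1/a)F(s/a) with a=6 and f(t) = e^(8t): L{e^(48t)} = (1/6) · 1/((s/6)-8) = (1/6) · 6/(s-48) = 1/(s-48)

Final answer: 1/(s-48)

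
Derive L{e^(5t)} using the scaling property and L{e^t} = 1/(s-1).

Using L{f(at)} = (1/a)F(s/a) with a=5 and f(t) = e^t: L{e^(5t)} = (1/5) · 1/((s/5)-1) = (1/5) · 5/(s-5) = 1/(s-5)

Final answer: 1/(s-5)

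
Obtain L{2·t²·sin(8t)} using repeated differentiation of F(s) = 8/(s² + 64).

F(s) = 8/(s² + 64). F'(s) = -16s/(s² + 64)². F''(s) = -16(64 - 3s²)/(s² + 64)³ = (48s² - 1024)/(s² + 64)³. So L{t²·sin(8t)} = (-1)² F''(s) = (48s² - 1024)/(s² + 64)³. Then L{2·t²·sin(8t)} = 2·(48s² - 1024)/(s² + 64)³ = (96s² - 2048)/(s² + 64)³

Final answer: (96s² - 2048)/(s² + 64)³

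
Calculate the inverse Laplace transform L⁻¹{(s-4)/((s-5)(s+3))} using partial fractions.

Using partial fractions, f(t) = (e^(5t) + 7e^(-3t))/8

Final answer: (e^(5t) + 7e^(-3t))/8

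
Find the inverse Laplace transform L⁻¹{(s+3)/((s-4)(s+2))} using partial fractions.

Using partial fractions, f(t) = (7e^(4t) - e^(-2t))/6

Final answer: (7e^(4t) - e^(-2t))/6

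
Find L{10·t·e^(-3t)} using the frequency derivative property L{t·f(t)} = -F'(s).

L{e^(-3t)} = 1/(s+3). By frequency derivative: L{t·e^(-3t)} = -d/ds[1/(s+3)] = -(-1)/(s+3)² = 1/(s+3)². Then L{10·t·e^(-3t)} = 10·1/(s+3)² = 10/(s+3)²

Final answer: 10/(s+3)²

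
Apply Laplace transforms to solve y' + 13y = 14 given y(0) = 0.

sY + 13Y = 14/s. Y = 14/(s(s+13)). Partial fractions: Y = 14/13/s - 14/13/(s+13)

Final answer: y(t) = 14/13(1 - e^(-13t))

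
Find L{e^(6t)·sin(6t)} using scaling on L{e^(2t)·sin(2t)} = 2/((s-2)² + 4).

Scaling with a=3: L{e^(6t)·sin(6t)} = (1/3) · 2/((s/3-2)² + 4). Simplifying: 6/((s-6)² + 36)

Final answer: 6/((s-6)² + 36)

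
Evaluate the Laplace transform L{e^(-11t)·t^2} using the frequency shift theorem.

L{e^(at)·t^n} = n!/(s-a)^(n+1), so L{e^(-11t)·t^2} = 2/(s+11)^3

Final answer: 2/(s+11)^3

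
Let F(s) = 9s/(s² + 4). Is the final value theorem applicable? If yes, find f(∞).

The final value theorem requires all poles of sF(s) in the left half-plane. sF(s) = 9s²/(s² + 4) has poles at s = ±2i (imaginary axis). Theorem does NOT apply (oscillatory system).

Final answer: Not applicable (oscillatory)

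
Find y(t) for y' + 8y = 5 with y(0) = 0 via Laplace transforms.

sY + 8Y = 5/s. Y = 5/(s(s+8)). Partial fractions: Y = 5/8/s - 5/8/(s+8)

Final answer: y(t) = 5/8(1 - e^(-8t))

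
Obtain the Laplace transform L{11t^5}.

L{11t^5} = 11 · L{t^5} = 11 · 120/s^6 = 1320/s^6

Final answer: 1320/s^6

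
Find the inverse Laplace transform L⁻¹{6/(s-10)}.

L⁻¹{1/(s-a)} = e^(at), so L⁻¹{1/(s-10)} = e^(10t), and L⁻¹{6/(s-10)} = 6·e^(10t)

Final answer: 6·e^(10t)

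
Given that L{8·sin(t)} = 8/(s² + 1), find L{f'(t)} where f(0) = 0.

L{f'(t)} = s·F(s) - f(0) = s·8/(s² + 1) - 0 = 8s/(s² + 1)

Final answer: 8s/(s² + 1)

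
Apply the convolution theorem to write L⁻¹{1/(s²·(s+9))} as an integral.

1/(s²·(s+9)) = (1/s^2)·(1/(s+9)) = L{t}·L{e^(-9t)}. So f(t) = t*e^(-9t) = ∫₀ᵗ τ·e^(-9(t-τ)) dτ

Final answer: ∫₀ᵗ τ·e^(-9(t-τ)) dτ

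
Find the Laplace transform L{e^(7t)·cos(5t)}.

L{e^(at)·cos(ωt)} = (s-a)/((s-a)² + ω²), so L{e^(7t)·cos(5t)} = (s-7)/((s-7)² + 25)

Final answer: (s-7)/((s-7)² + 25)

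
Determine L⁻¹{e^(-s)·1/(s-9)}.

L⁻¹{1/(s-9)} = e^(9t). By the time shift theorem, L⁻¹{e^(-as)F(s)} = u(t-a)f(t-a) with a=1, so L⁻¹{e^(-s)·1/(s-9)} = u(t-1)·e^(9(t-1))

Final answer: u(t-1)·e^(9(t-1))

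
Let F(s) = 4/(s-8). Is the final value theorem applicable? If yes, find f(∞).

sF(s) = 4s/(s-8) has a pole at s = 8 in the right half-plane. Theorem does NOT apply (unstable system; f(t) = 4·e^(8t) grows without bound).

Final answer: Not applicable (unstable)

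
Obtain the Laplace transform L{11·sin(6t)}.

L{sin(ωt)} = ω/(s² + ω²), so L{sin(6t)} = 6/(s² + 36). Then L{11·sin(6t)} = 11·6/(s² + 36) = 66/(s² + 36)

Final answer: 66/(s² + 36)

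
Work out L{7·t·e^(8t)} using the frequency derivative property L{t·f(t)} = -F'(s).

L{e^(8t)} = 1/(s-8). By frequency derivative: L{t·e^(8t)} = -d/ds[1/(s-8)] = -(-1)/(s-8)² = 1/(s-8)². Then L{7·t·e^(8t)} = 7·1/(s-8)² = 7/(s-8)²

Final answer: 7/(s-8)²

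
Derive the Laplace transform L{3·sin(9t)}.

L{sin(ωt)} = ω/(s² + ω²), so L{sin(9t)} = 9/(s² + 81). Then L{3·sin(9t)} = 3·9/(s² + 81) = 27/(s² + 81)

Final answer: 27/(s² + 81)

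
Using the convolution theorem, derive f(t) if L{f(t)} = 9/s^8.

9/s^8 = (9/s)·(1/s^7) = L{9}·L{t^6/720}. By convolution, f(t) = 9*t^6/720 = ∫₀ᵗ 9·τ^6/720 dτ = 9·t^7/5040

Final answer: 9·t^7/5040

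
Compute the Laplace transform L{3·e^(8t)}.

L{e^(at)} = 1/(s-a), so L{e^(8t)} = 1/(s-8). Then L{3·e^(8t)} = 3/(s-8)

Final answer: 3/(s-8)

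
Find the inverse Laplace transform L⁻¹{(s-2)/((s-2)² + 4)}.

Using frequency shift, L⁻¹{(s-2)/((s-2)² + 4)} = e^(2t)·cos(2t)

Final answer: e^(2t)·cos(2t)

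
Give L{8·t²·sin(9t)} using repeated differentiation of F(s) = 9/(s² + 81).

F(s) = 9/(s² + 81). F'(s) = -18s/(s² + 81)². F''(s) = -18(81 - 3s²)/(s² + 81)³ = (54s² - 1458)/(s² + 81)³. So L{t²·sin(9t)} = (-1)² F''(s) = (54s² - 1458)/(s² + 81)³. Then L{8·t²·sin(9t)} = 8·(54s² - 1458)/(s² + 81)³ = (432s² - 11664)/(s² + 81)³

Final answer: (432s² - 11664)/(s² + 81)³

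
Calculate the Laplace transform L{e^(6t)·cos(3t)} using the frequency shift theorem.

Frequency shift: L{e^(at)f(t)} = F(s-a). L{e^(6t)·cos(3t)} = (s-6)/((s-6)² + 9)

Final answer: (s-6)/((s-6)² + 9)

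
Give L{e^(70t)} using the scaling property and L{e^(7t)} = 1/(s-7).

Using L{f(at)} = (1/a)F(s/a) with a=10 and f(t) = e^(7t): L{e^(70t)} = (1/10) · 1/((s/10)-7) = (1/10) · 10/(s-70) = 1/(s-70)

Final answer: 1/(s-70)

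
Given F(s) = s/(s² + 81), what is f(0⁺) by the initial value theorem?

f(0⁺) = lim_{s→∞} s·s/(s² + 81) = lim_{s→∞} s²/(s² + 81) = 1

Final answer: 1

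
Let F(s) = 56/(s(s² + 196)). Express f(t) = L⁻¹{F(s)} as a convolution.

56/(s(s² + 196)) = (1/s)·(56/(s² + 196)) = L{1}·L{4·sin(14t)}. So f(t) = 1*(4·sin(14t)) = ∫₀ᵗ 4·sin(14τ) dτ

Final answer: ∫₀ᵗ 4·sin(14τ) dτ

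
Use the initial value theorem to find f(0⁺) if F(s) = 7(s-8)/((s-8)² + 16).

f(0⁺) = lim_{s→∞} sF(s) = lim_{s→∞} 7s(s-8)/((s-8)² + 16) = 7

Final answer: 7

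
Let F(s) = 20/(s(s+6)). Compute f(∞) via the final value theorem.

f(∞) = lim_{s→0} s·20/(s(s+6)) = lim_{s→0} 20/(s+6) = 20/6 = 10/3

Final answer: 10/3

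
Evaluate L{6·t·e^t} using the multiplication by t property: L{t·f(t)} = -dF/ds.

Using L{t^n·e^(at)} = n!/(s-a)^(n+1), L{t·e^t} = 1/(s-1)^2, so L{6·t·e^t} = 6·1/(s-1)^2 = 6/(s-1)^2

Final answer: 6/(s-1)^2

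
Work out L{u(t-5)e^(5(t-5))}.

u(t-a)f(t-a) with f(t)=e^(5t). L{e^(5t)} = 1/(s-5). By time shift: e^(-5s)/(s-5)

Final answer: e^(-5s)/(s-5)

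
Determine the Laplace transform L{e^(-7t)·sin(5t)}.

L{e^(at)·sin(ωt)} = ω/((s-a)² + ω²), so L{e^(-7t)·sin(5t)} = 5/((s+7)² + 25)

Final answer: 5/((s+7)² + 25)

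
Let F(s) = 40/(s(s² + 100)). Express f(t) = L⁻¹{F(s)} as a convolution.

40/(s(s² + 100)) = (1/s)·(40/(s² + 100)) = L{1}·L{4·sin(10t)}. So f(t) = 1*(4·sin(10t)) = ∫₀ᵗ 4·sin(10τ) dτ

Final answer: ∫₀ᵗ 4·sin(10τ) dτ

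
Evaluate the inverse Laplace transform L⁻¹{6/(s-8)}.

L⁻¹{1/(s-a)} = e^(at), so L⁻¹{1/(s-8)} = e^(8t), and L⁻¹{6/(s-8)} = 6·e^(8t)

Final answer: 6·e^(8t)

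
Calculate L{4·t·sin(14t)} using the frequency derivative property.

L{sin(14t)} = 14/(s² + 196). By L{t·f(t)} = -F'(s): -d/ds[14/(s² + 196)] = -(14)·(-2s)/(s² + 196)² = 28s/(s² + 196)². Then L{4·t·sin(14t)} = 4·28s/(s² + 196)² = 112s/(s² + 196)²

Final answer: 112s/(s² + 196)²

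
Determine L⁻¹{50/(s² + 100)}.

This is the form c·a/(s² + a²) with a = 10, c = 5. L⁻¹ = 5·sin(10t)

Final answer: 5·sin(10t)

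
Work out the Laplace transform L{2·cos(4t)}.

L{cos(ωt)} = s/(s² + ω²), so L{cos(4t)} = s/(s² + 16). Then L{2·cos(4t)} = 2·s/(s² + 16) = 2s/(s² + 16)

Final answer: 2s/(s² + 16)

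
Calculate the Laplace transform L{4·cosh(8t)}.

L{cosh(ωt)} = s/(s² - ω²), so L{cosh(8t)} = s/(s² - 64). Then L{4·cosh(8t)} = 4·s/(s² - 64) = 4s/(s² - 64)

Final answer: 4s/(s² - 64)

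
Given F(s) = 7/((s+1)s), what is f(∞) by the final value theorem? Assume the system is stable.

f(∞) = lim_{s→0} sF(s) = lim_{s→0} 7/(s+1) = 7

Final answer: 7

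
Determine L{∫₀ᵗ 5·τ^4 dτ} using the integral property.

L{∫₀ᵗ f(τ)dτ} = F(s)/s with f(t) = 5t^4. F(s) = 120/s^5, so L{∫₀ᵗ 5·τ^4 dτ} = (120/s^5)/s = 120/s^6. (Check: ∫₀ᵗ 5·τ^4 dτ = 5t^5/5.)

Final answer: 120/s^6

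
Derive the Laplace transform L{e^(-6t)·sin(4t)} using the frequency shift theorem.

Frequency shift: L{e^(at)f(t)} = F(s-a). L{e^(-6t)·sin(4t)} = 4/((s+6)² + 16)

Final answer: 4/((s+6)² + 16)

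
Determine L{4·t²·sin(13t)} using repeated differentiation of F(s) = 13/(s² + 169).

F(s) = 13/(s² + 169). F'(s) = -26s/(s² + 169)². F''(s) = -26(169 - 3s²)/(s² + 169)³ = (78s² - 4394)/(s² + 169)³. So L{t²·sin(13t)} = (-1)² F''(s) = (78s² - 4394)/(s² + 169)³. Then L{4·t²·sin(13t)} = 4·(78s² - 4394)/(s² + 169)³ = (312s² - 17576)/(s² + 169)³

Final answer: (312s² - 17576)/(s² + 169)³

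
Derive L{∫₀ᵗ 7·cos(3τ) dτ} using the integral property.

L{∫₀ᵗ f(τ)dτ} = F(s)/s with F(s) = 7s/(s² + 9), so the result is (7s/(s² + 9))/s = 7/(s² + 9)

Final answer: 7/(s² + 9)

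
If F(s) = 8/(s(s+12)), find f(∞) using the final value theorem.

f(∞) = lim_{s→0} s·8/(s(s+12)) = lim_{s→0} 8/(s+12) = 8/12 = 2/3

Final answer: 2/3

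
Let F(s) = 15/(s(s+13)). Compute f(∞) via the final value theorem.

f(∞) = lim_{s→0} s·15/(s(s+13)) = lim_{s→0} 15/(s+13) = 15/13 = 15/13

Final answer: 15/13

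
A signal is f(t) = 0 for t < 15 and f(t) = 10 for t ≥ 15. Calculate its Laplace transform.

f(t) = 10·u(t-15). L{u(t-15)} = e^(-15s)/s, so L{f(t)} = 10·e^(-15s)/s

Final answer: 10·e^(-15s)/s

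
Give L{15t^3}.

L{t^n} = n!/s^(n+1). So L{15t^3} = 15·3!/s^4 = 90/s^4

Final answer: 90/s^4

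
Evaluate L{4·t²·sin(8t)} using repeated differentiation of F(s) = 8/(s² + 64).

F(s) = 8/(s² + 64). F'(s) = -16s/(s² + 64)². F''(s) = -16(64 - 3s²)/(s² + 64)³ = (48s² - 1024)/(s² + 64)³. So L{t²·sin(8t)} = (-1)² F''(s) = (48s² - 1024)/(s² + 64)³. Then L{4·t²·sin(8t)} = 4·(48s² - 1024)/(s² + 64)³ = (192s² - 4096)/(s² + 64)³

Final answer: (192s² - 4096)/(s² + 64)³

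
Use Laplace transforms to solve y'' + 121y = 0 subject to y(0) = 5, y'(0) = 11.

L{y''} + 121L{y} = 0. s²Y - 5s - 11 + 121Y = 0. Y(s² + 121) = 5s + 11. Y = (5s + 11)/(s² + 121). Inverting: y(t) = 5cos(11t) + sin(11t)

Final answer: y(t) = 5cos(11t) + sin(11t)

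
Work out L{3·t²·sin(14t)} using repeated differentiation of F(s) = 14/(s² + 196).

F(s) = 14/(s² + 196). F'(s) = -28s/(s² + 196)². F''(s) = -28(196 - 3s²)/(s² + 196)³ = (84s² - 5488)/(s² + 196)³. So L{t²·sin(14t)} = (-1)² F''(s) = (84s² - 5488)/(s² + 196)³. Then L{3·t²·sin(14t)} = 3·(84s² - 5488)/(s² + 196)³ = (252s² - 16464)/(s² + 196)³

Final answer: (252s² - 16464)/(s² + 196)³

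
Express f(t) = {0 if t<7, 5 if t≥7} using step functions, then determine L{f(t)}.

f(t) = 5·u(t-7). L{u(t-7)} = e^(-7s)/s, so L{f(t)} = 5·e^(-7s)/s

Final answer: 5·e^(-7s)/s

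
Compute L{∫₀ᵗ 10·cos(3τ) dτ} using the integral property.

L{∫₀ᵗ f(τ)dτ} = F(s)/s with F(s) = 10s/(s² + 9), so the result is (10s/(s² + 9))/s = 10/(s² + 9)

Final answer: 10/(s² + 9)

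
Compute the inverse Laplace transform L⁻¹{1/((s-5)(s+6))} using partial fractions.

Decompose: A/(s-5) + B/(s+6). A = 1/11, B = -1/11. f(t) = (e^(5t) - e^(-6t))/11

Final answer: (e^(5t) - e^(-6t))/11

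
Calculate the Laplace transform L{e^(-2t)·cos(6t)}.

L{e^(at)·cos(ωt)} = (s-a)/((s-a)² + ω²), so L{e^(-2t)·cos(6t)} = (s+2)/((s+2)² + 36)

Final answer: (s+2)/((s+2)² + 36)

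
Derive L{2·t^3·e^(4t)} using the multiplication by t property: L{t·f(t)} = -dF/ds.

Using L{t^n·e^(at)} = n!/(s-a)^(n+1), L{t^3·e^(4t)} = 6/(s-4)^4, so L{2·t^3·e^(4t)} = 2·6/(s-4)^4 = 12/(s-4)^4

Final answer: 12/(s-4)^4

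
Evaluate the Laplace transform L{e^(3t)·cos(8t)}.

L{e^(at)·cos(ωt)} = (s-a)/((s-a)² + ω²), so L{e^(3t)·cos(8t)} = (s-3)/((s-3)² + 64)

Final answer: (s-3)/((s-3)² + 64)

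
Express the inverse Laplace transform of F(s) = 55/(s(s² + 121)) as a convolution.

55/(s(s² + 121)) = (1/s)·(55/(s² + 121)) = L{1}·L{5·sin(11t)}. So f(t) = 1*(5·sin(11t)) = ∫₀ᵗ 5·sin(11τ) dτ

Final answer: ∫₀ᵗ 5·sin(11τ) dτ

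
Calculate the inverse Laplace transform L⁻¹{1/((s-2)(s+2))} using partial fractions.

Decompose: A/(s-2) + B/(s+2). A = 1/4, B = -1/4. f(t) = (e^(2t) - e^(-2t))/4

Final answer: (e^(2t) - e^(-2t))/4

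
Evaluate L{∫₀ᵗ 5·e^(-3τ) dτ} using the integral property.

L{∫₀ᵗ f(τ)dτ} = F(s)/s with F(s) = 5/(s+3), so L{∫₀ᵗ 5·e^(-3τ) dτ} = 5/(s(s+3))

Final answer: 5/(s(s+3))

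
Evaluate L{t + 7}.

L{t + 7} = L{t} + 7·L{1} = 1/s² + 7/s

Final answer: 1/s² + 7/s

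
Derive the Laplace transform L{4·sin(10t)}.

L{sin(ωt)} = ω/(s² + ω²), so L{sin(10t)} = 10/(s² + 100). Then L{4·sin(10t)} = 4·10/(s² + 100) = 40/(s² + 100)

Final answer: 40/(s² + 100)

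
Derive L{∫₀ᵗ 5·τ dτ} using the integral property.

L{∫₀ᵗ f(τ)dτ} = F(s)/s with f(t) = 5t. F(s) = 5/s^2, so L{∫₀ᵗ 5·τ dτ} = (5/s^2)/s = 5/s^3. (Check: ∫₀ᵗ 5·τ dτ = 5t^2/2.)

Final answer: 5/s^3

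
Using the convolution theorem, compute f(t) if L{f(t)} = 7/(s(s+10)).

7/(s(s+10)) = (7/s)·(1/(s+10)) = L{7}·L{e^(-10t)}. By convolution, f(t) = 7*e^(-10t) = ∫₀ᵗ 7·e^(-10τ) dτ = 7·(1 - e^(-10t))/10

Final answer: 7·(1 - e^(-10t))/10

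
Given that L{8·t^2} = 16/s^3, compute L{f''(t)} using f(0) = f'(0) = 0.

L{f''(t)} = s²F(s) - sf(0) - f'(0) = s²·16/s^3 - 0 - 0 = 16/s

Final answer: 16/s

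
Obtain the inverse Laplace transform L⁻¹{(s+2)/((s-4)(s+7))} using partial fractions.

Using partial fractions, f(t) = (6e^(4t) + 5e^(-7t))/11

Final answer: (6e^(4t) + 5e^(-7t))/11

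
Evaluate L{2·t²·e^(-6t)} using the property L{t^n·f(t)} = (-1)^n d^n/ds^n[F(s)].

L{e^(-6t)} = 1/(s+6). d/ds[1/(s+6)] = -1/(s+6)². d²/ds²[1/(s+6)] = 2/(s+6)³. So L{t²·e^(-6t)} = (-1)² · 2/(s+6)³ = 2/(s+6)³. Then L{2·t²·e^(-6t)} = 2·2/(s+6)³ = 4/(s+6)³

Final answer: 4/(s+6)³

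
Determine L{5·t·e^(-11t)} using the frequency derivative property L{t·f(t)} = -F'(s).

L{e^(-11t)} = 1/(s+11). By frequency derivative: L{t·e^(-11t)} = -d/ds[1/(s+11)] = -(-1)/(s+11)² = 1/(s+11)². Then L{5·t·e^(-11t)} = 5·1/(s+11)² = 5/(s+11)²

Final answer: 5/(s+11)²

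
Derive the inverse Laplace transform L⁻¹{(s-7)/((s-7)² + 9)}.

Using frequency shift, L⁻¹{(s-7)/((s-7)² + 9)} = e^(7t)·cos(3t)

Final answer: e^(7t)·cos(3t)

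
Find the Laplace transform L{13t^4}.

L{13t^4} = 13 · L{t^4} = 13 · 24/s^5 = 312/s^5

Final answer: 312/s^5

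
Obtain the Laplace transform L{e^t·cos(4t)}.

L{e^(at)·cos(ωt)} = (s-a)/((s-a)² + ω²), so L{e^t·cos(4t)} = (s-1)/((s-1)² + 16)

Final answer: (s-1)/((s-1)² + 16)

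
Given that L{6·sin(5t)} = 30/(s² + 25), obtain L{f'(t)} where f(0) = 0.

L{f'(t)} = s·F(s) - f(0) = s·30/(s² + 25) - 0 = 30s/(s² + 25)

Final answer: 30s/(s² + 25)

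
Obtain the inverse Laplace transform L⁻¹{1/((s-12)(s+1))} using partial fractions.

Decompose: A/(s-12) + B/(s+1). A = 1/13, B = -1/13. f(t) = (e^(12t) - e^(-t))/13

Final answer: (e^(12t) - e^(-t))/13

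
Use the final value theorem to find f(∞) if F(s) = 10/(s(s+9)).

f(∞) = lim_{s→0} s·10/(s(s+9)) = lim_{s→0} 10/(s+9) = 10/9 = 10/9

Final answer: 10/9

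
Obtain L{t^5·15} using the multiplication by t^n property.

L{15} = 15/s. d^1/ds^1[1/s] = -1/s². d^2/ds^2[1/s] = 2/s^3. d^3/ds^3[1/s] = -6/s^4. d^4/ds^4[1/s] = 24/s^5. d^5/ds^5[1/s] = -120/s^6. So L{t^5} = (-1)^{5}·-120/s^6 = 120/s^6. Then L{t^5·15} = 15·120/s^6 = 1800/s^6

Final answer: 1800/s^6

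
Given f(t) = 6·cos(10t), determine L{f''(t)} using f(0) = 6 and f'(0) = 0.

F(s) = 6s/(s² + 100). L{f''(t)} = s²F(s) - sf(0) - f'(0) = 6s³/(s² + 100) - 6s = (6s³ - 6s(s² + 100))/(s² + 100) = -600s/(s² + 100)

Final answer: -600s/(s² + 100)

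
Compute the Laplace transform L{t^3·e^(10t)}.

L{t^n·e^(at)} = n!/(s-a)^(n+1), so L{t^3·e^(10t)} = 6/(s-10)^4

Final answer: 6/(s-10)^4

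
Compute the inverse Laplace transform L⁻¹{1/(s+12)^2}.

L⁻¹{n!/(s-a)^(n+1)} = t^n·e^(at), so L⁻¹{1/(s+12)^2} = t·e^(-12t)

Final answer: t·e^(-12t)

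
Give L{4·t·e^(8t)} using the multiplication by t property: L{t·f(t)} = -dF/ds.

Using L{t^n·e^(at)} = n!/(s-a)^(n+1), L{t·e^(8t)} = 1/(s-8)^2, so L{4·t·e^(8t)} = 4·1/(s-8)^2 = 4/(s-8)^2

Final answer: 4/(s-8)^2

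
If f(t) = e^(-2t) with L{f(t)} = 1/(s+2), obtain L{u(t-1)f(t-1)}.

Time shift theorem: L{u(t-a)f(t-a)} = e^(-as)F(s). Here a=1, F(s) = 1/(s+2), so L{u(t-1)f(t-1)} = e^(-s)·1/(s+2)

Final answer: e^(-s)·1/(s+2)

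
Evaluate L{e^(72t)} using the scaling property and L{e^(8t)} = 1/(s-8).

Using L{f(at)} = (1/a)F(s/a) with a=9 and f(t) = e^(8t): L{e^(72t)} = (1/9) · 1/((s/9)-8) = (1/9) · 9/(s-72) = 1/(s-72)

Final answer: 1/(s-72)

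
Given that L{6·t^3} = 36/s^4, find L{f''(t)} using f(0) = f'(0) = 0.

L{f''(t)} = s²F(s) - sf(0) - f'(0) = s²·36/s^4 - 0 - 0 = 36/s^2

Final answer: 36/s^2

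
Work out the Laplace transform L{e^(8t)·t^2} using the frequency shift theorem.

L{e^(at)·t^n} = n!/(s-a)^(n+1), so L{e^(8t)·t^2} = 2/(s-8)^3

Final answer: 2/(s-8)^3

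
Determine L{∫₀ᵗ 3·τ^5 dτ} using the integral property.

L{∫₀ᵗ f(τ)dτ} = F(s)/s with f(t) = 3t^5. F(s) = 360/s^6, so L{∫₀ᵗ 3·τ^5 dτ} = (360/s^6)/s = 360/s^7. (Check: ∫₀ᵗ 3·τ^5 dτ = 3t^6/6.)

Final answer: 360/s^7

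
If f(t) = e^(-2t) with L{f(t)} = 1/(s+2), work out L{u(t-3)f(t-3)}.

Time shift theorem: L{u(t-a)f(t-a)} = e^(-as)F(s). Here a=3, F(s) = 1/(s+2), so L{u(t-3)f(t-3)} = e^(-3s)·1/(s+2)

Final answer: e^(-3s)·1/(s+2)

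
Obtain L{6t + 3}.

L{6t + 3} = 6·L{t} + 3·L{1} = 6/s² + 3/s

Final answer: 6/s² + 3/s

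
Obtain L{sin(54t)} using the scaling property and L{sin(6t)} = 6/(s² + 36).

Using L{f(at)} = (1/a)F(s/a) with a=9: L{sin(54t)} = (1/9) · 6/((s/9)² + 36) = (1/9) · 6·81/(s² + 2916) = 54/(s² + 2916)

Final answer: 54/(s² + 2916)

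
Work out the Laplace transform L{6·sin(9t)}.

L{sin(ωt)} = ω/(s² + ω²), so L{sin(9t)} = 9/(s² + 81). Then L{6·sin(9t)} = 6·9/(s² + 81) = 54/(s² + 81)

Final answer: 54/(s² + 81)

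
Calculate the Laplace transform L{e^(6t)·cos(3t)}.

L{e^(at)·cos(ωt)} = (s-a)/((s-a)² + ω²), so L{e^(6t)·cos(3t)} = (s-6)/((s-6)² + 9)

Final answer: (s-6)/((s-6)² + 9)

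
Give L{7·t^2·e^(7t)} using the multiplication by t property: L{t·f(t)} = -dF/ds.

Using L{t^n·e^(at)} = n!/(s-a)^(n+1), L{t^2·e^(7t)} = 2/(s-7)^3, so L{7·t^2·e^(7t)} = 7·2/(s-7)^3 = 14/(s-7)^3

Final answer: 14/(s-7)^3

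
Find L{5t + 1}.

L{5t + 1} = 5·L{t} + L{1} = 5/s² + 1/s

Final answer: 5/s² + 1/s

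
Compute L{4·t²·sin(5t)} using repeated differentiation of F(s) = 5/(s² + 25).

F(s) = 5/(s² + 25). F'(s) = -10s/(s² + 25)². F''(s) = -10(25 - 3s²)/(s² + 25)³ = (30s² - 250)/(s² + 25)³. So L{t²·sin(5t)} = (-1)² F''(s) = (30s² - 250)/(s² + 25)³. Then L{4·t²·sin(5t)} = 4·(30s² - 250)/(s² + 25)³ = (120s² - 1000)/(s² + 25)³

Final answer: (120s² - 1000)/(s² + 25)³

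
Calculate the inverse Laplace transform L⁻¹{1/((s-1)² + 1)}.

Using frequency shift, L⁻¹{1/((s-1)² + 1)} = e^t·sin(t)

Final answer: e^t·sin(t)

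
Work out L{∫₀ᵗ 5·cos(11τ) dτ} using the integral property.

L{∫₀ᵗ f(τ)dτ} = F(s)/s with F(s) = 5s/(s² + 121), so the result is (5s/(s² + 121))/s = 5/(s² + 121)

Final answer: 5/(s² + 121)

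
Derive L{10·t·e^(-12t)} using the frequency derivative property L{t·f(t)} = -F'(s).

L{e^(-12t)} = 1/(s+12). By frequency derivative: L{t·e^(-12t)} = -d/ds[1/(s+12)] = -(-1)/(s+12)² = 1/(s+12)². Then L{10·t·e^(-12t)} = 10·1/(s+12)² = 10/(s+12)²

Final answer: 10/(s+12)²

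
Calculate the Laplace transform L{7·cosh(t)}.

L{cosh(ωt)} = s/(s² - ω²), so L{cosh(t)} = s/(s² - 1). Then L{7·cosh(t)} = 7·s/(s² - 1) = 7s/(s² - 1)

Final answer: 7s/(s² - 1)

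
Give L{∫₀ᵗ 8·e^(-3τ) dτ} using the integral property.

L{∫₀ᵗ f(τ)dτ} = F(s)/s with F(s) = 8/(s+3), so L{∫₀ᵗ 8·e^(-3τ) dτ} = 8/(s(s+3))

Final answer: 8/(s(s+3))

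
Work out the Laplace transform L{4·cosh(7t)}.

L{cosh(ωt)} = s/(s² - ω²), so L{cosh(7t)} = s/(s² - 49). Then L{4·cosh(7t)} = 4·s/(s² - 49) = 4s/(s² - 49)

Final answer: 4s/(s² - 49)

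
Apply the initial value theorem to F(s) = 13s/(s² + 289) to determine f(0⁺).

f(0⁺) = lim_{s→∞} s·13s/(s² + 289) = lim_{s→∞} 13s²/(s² + 289) = 13

Final answer: 13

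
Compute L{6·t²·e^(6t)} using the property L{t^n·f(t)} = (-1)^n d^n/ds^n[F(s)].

L{e^(6t)} = 1/(s-6). d/ds[1/(s-6)] = -1/(s-6)². d²/ds²[1/(s-6)] = 2/(s-6)³. So L{t²·e^(6t)} = (-1)² · 2/(s-6)³ = 2/(s-6)³. Then L{6·t²·e^(6t)} = 6·2/(s-6)³ = 12/(s-6)³

Final answer: 12/(s-6)³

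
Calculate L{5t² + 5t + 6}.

L{5t² + 5t + 6} = 5·2/s³ + 5/s² + 6/s = 10/s³ + 5/s² + 6/s

Final answer: 10/s³ + 5/s² + 6/s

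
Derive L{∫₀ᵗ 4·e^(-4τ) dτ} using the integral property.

L{∫₀ᵗ f(τ)dτ} = F(s)/s with F(s) = 4/(s+4), so L{∫₀ᵗ 4·e^(-4τ) dτ} = 4/(s(s+4))

Final answer: 4/(s(s+4))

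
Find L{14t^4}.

L{t^n} = n!/s^(n+1). So L{14t^4} = 14·4!/s^5 = 336/s^5

Final answer: 336/s^5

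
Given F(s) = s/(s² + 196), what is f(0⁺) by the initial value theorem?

f(0⁺) = lim_{s→∞} s·s/(s² + 196) = lim_{s→∞} s²/(s² + 196) = 1

Final answer: 1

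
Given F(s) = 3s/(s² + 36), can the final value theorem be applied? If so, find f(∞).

The final value theorem requires all poles of sF(s) in the left half-plane. sF(s) = 3s²/(s² + 36) has poles at s = ±6i (imaginary axis). Theorem does NOT apply (oscillatory system).

Final answer: Not applicable (oscillatory)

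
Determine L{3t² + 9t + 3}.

L{3t² + 9t + 3} = 3·2/s³ + 9/s² + 3/s = 6/s³ + 9/s² + 3/s

Final answer: 6/s³ + 9/s² + 3/s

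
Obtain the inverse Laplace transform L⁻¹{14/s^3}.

L⁻¹{n!/s^(n+1)} = t^n with n=2. So L⁻¹{2/s^3} = t^2, and L⁻¹{14/s^3} = (14/2)·t^2 = 7·t^2

Final answer: 7·t^2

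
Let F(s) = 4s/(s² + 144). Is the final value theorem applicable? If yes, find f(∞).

The final value theorem requires all poles of sF(s) in the left half-plane. sF(s) = 4s²/(s² + 144) has poles at s = ±12i (imaginary axis). Theorem does NOT apply (oscillatory system).

Final answer: Not applicable (oscillatory)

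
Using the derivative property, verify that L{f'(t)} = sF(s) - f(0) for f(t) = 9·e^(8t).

f'(t) = 72e^(8t). Direct: L{f'(t)} = 72/(s-8). Property: s·9/(s-8) - 9 = (9s - 9(s-8))/(s-8) = 72/(s-8). ✓

Final answer: 72/(s-8)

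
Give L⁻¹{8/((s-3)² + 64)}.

Form: b/((s-a)² + b²) → e^(at)sin(bt). With a=3, b=8

Final answer: e^(3t)·sin(8t)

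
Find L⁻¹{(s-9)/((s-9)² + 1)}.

Using frequency shift: L⁻¹{(s-a)/((s-a)² + b²)} = e^(at)cos(bt). Here a=9, b=1

Final answer: e^(9t)·cos(t)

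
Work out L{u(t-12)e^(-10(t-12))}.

u(t-a)f(t-a) with f(t)=e^(-10t). L{e^(-10t)} = 1/(s+10). By time shift: e^(-12s)/(s+10)

Final answer: e^(-12s)/(s+10)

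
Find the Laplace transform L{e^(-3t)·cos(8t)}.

L{e^(at)·cos(ωt)} = (s-a)/((s-a)² + ω²), so L{e^(-3t)·cos(8t)} = (s+3)/((s+3)² + 64)

Final answer: (s+3)/((s+3)² + 64)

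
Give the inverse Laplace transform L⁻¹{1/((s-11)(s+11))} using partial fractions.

Decompose: A/(s-11) + B/(s+11). A = 1/22, B = -1/22. f(t) = (e^(11t) - e^(-11t))/22

Final answer: (e^(11t) - e^(-11t))/22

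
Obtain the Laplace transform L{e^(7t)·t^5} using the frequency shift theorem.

L{e^(at)·t^n} = n!/(s-a)^(n+1), so L{e^(7t)·t^5} = 120/(s-7)^6

Final answer: 120/(s-7)^6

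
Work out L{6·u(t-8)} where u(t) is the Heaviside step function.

L{u(t-a)} = e^(-as)/s. Here a=8, so L{u(t-8)} = e^(-8s)/s, and L{6·u(t-8)} = 6·e^(-8s)/s

Final answer: 6·e^(-8s)/s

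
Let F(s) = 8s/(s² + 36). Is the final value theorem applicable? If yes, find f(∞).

The final value theorem requires all poles of sF(s) in the left half-plane. sF(s) = 8s²/(s² + 36) has poles at s = ±6i (imaginary axis). Theorem does NOT apply (oscillatory system).

Final answer: Not applicable (oscillatory)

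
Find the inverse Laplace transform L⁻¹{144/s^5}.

L⁻¹{n!/s^(n+1)} = t^n with n=4. So L⁻¹{24/s^5} = t^4, and L⁻¹{144/s^5} = (144/24)·t^4 = 6·t^4

Final answer: 6·t^4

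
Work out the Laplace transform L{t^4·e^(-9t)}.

L{t^n·e^(at)} = n!/(s-a)^(n+1), so L{t^4·e^(-9t)} = 24/(s+9)^5

Final answer: 24/(s+9)^5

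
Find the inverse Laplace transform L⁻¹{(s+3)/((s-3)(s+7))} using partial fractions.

Using partial fractions, f(t) = (6e^(3t) + 4e^(-7t))/10

Final answer: (6e^(3t) + 4e^(-7t))/10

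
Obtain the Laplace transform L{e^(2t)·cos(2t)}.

L{e^(at)·cos(ωt)} = (s-a)/((s-a)² + ω²), so L{e^(2t)·cos(2t)} = (s-2)/((s-2)² + 4)

Final answer: (s-2)/((s-2)² + 4)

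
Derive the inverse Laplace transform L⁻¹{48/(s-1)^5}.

L⁻¹{n!/(s-a)^(n+1)} = t^n·e^(at) with n=4, a=1. So L⁻¹{24/(s-1)^5} = t^4·e^t, and L⁻¹{48/(s-1)^5} = (48/24)·t^4·e^t = 2·t^4·e^t

Final answer: 2·t^4·e^t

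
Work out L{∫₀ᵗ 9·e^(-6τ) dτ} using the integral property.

L{∫₀ᵗ f(τ)dτ} = F(s)/s with F(s) = 9/(s+6), so L{∫₀ᵗ 9·e^(-6τ) dτ} = 9/(s(s+6))

Final answer: 9/(s(s+6))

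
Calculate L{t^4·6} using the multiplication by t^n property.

L{6} = 6/s. d^1/ds^1[1/s] = -1/s². d^2/ds^2[1/s] = 2/s^3. d^3/ds^3[1/s] = -6/s^4. d^4/ds^4[1/s] = 24/s^5. So L{t^4} = (-1)^{4}·24/s^5 = 24/s^5. Then L{t^4·6} = 6·24/s^5 = 144/s^5

Final answer: 144/s^5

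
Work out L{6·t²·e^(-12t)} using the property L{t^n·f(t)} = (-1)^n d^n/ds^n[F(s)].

L{e^(-12t)} = 1/(s+12). d/ds[1/(s+12)] = -1/(s+12)². d²/ds²[1/(s+12)] = 2/(s+12)³. So L{t²·e^(-12t)} = (-1)² · 2/(s+12)³ = 2/(s+12)³. Then L{6·t²·e^(-12t)} = 6·2/(s+12)³ = 12/(s+12)³

Final answer: 12/(s+12)³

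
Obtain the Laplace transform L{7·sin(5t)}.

L{sin(ωt)} = ω/(s² + ω²), so L{sin(5t)} = 5/(s² + 25). Then L{7·sin(5t)} = 7·5/(s² + 25) = 35/(s² + 25)

Final answer: 35/(s² + 25)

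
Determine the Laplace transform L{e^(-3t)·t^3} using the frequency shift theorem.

L{e^(at)·t^n} = n!/(s-a)^(n+1), so L{e^(-3t)·t^3} = 6/(s+3)^4

Final answer: 6/(s+3)^4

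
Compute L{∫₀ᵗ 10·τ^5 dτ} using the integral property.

L{∫₀ᵗ f(τ)dτ} = F(s)/s with f(t) = 10t^5. F(s) = 1200/s^6, so L{∫₀ᵗ 10·τ^5 dτ} = (1200/s^6)/s = 1200/s^7. (Check: ∫₀ᵗ 10·τ^5 dτ = 10t^6/6.)

Final answer: 1200/s^7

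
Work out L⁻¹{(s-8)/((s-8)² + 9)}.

Using frequency shift: L⁻¹{(s-a)/((s-a)² + b²)} = e^(at)cos(bt). Here a=8, b=3

Final answer: e^(8t)·cos(3t)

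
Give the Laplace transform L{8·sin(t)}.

L{sin(ωt)} = ω/(s² + ω²), so L{sin(t)} = 1/(s² + 1). Then L{8·sin(t)} = 8·1/(s² + 1) = 8/(s² + 1)

Final answer: 8/(s² + 1)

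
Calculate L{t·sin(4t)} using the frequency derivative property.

L{sin(4t)} = 4/(s² + 16). By L{t·f(t)} = -F'(s): -d/ds[4/(s² + 16)] = -(4)·(-2s)/(s² + 16)² = 8s/(s² + 16)²

Final answer: 8s/(s² + 16)²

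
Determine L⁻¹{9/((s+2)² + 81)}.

Form: b/((s-a)² + b²) → e^(at)sin(bt). With a=-2, b=9

Final answer: e^(-2t)·sin(9t)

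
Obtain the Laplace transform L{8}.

L{8} = 8 · L{1} = 8/s

Final answer: 8/s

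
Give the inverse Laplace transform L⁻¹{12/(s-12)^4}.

L⁻¹{n!/(s-a)^(n+1)} = t^n·e^(at) with n=3, a=12. So L⁻¹{6/(s-12)^4} = t^3·e^(12t), and L⁻¹{12/(s-12)^4} = (12/6)·t^3·e^(12t) = 2·t^3·e^(12t)

Final answer: 2·t^3·e^(12t)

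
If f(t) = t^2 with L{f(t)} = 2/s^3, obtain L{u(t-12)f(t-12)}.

Time shift theorem: L{u(t-a)f(t-a)} = e^(-as)F(s). Here a=12, F(s) = 2/s^3, so L{u(t-12)f(t-12)} = e^(-12s)·2/s^3

Final answer: e^(-12s)·2/s^3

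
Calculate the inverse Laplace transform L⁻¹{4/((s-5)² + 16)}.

Using frequency shift, L⁻¹{4/((s-5)² + 16)} = e^(5t)·sin(4t)

Final answer: e^(5t)·sin(4t)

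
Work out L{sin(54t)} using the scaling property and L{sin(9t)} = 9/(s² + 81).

Using L{f(at)} = (1/a)F(s/a) with a=6: L{sin(54t)} = (1/6) · 9/((s/6)² + 81) = (1/6) · 9·36/(s² + 2916) = 54/(s² + 2916)

Final answer: 54/(s² + 2916)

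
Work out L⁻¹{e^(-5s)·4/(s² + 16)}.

L⁻¹{4/(s² + 16)} = sin(4t). By the time shift theorem, L⁻¹{e^(-as)F(s)} = u(t-a)f(t-a) with a=5, so L⁻¹{e^(-5s)·4/(s² + 16)} = u(t-5)·sin(4(t-5))

Final answer: u(t-5)·sin(4(t-5))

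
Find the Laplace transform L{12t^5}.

L{12t^5} = 12 · L{t^5} = 12 · 120/s^6 = 1440/s^6

Final answer: 1440/s^6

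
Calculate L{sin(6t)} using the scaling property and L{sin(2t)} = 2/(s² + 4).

Using L{f(at)} = (1/a)F(s/a) with a=3: L{sin(6t)} = (1/3) · 2/((s/3)² + 4) = (1/3) · 2·9/(s² + 36) = 6/(s² + 36)

Final answer: 6/(s² + 36)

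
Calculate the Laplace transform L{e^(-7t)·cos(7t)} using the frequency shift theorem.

Frequency shift: L{e^(at)f(t)} = F(s-a). L{e^(-7t)·cos(7t)} = (s+7)/((s+7)² + 49)

Final answer: (s+7)/((s+7)² + 49)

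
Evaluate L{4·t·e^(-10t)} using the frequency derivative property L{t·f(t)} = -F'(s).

L{e^(-10t)} = 1/(s+10). By frequency derivative: L{t·e^(-10t)} = -d/ds[1/(s+10)] = -(-1)/(s+10)² = 1/(s+10)². Then L{4·t·e^(-10t)} = 4·1/(s+10)² = 4/(s+10)²

Final answer: 4/(s+10)²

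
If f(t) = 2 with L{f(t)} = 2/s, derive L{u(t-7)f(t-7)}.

Time shift theorem: L{u(t-a)f(t-a)} = e^(-as)F(s). Here a=7, F(s) = 2/s, so L{u(t-7)f(t-7)} = e^(-7s)·2/s

Final answer: e^(-7s)·2/s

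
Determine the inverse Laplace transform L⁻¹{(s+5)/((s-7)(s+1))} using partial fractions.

Using partial fractions, f(t) = (12e^(7t) - 4e^(-t))/8

Final answer: (12e^(7t) - 4e^(-t))/8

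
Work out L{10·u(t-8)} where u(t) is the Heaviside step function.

L{u(t-a)} = e^(-as)/s. Here a=8, so L{u(t-8)} = e^(-8s)/s, and L{10·u(t-8)} = 10·e^(-8s)/s

Final answer: 10·e^(-8s)/s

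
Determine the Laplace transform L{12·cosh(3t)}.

L{cosh(ωt)} = s/(s² - ω²), so L{cosh(3t)} = s/(s² - 9). Then L{12·cosh(3t)} = 12·s/(s² - 9) = 12s/(s² - 9)

Final answer: 12s/(s² - 9)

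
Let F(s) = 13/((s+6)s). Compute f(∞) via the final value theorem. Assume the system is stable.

f(∞) = lim_{s→0} sF(s) = lim_{s→0} 13/(s+6) = 13/6

Final answer: 13/6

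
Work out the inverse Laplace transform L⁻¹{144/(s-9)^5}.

L⁻¹{n!/(s-a)^(n+1)} = t^n·e^(at) with n=4, a=9. So L⁻¹{24/(s-9)^5} = t^4·e^(9t), and L⁻¹{144/(s-9)^5} = (144/24)·t^4·e^(9t) = 6·t^4·e^(9t)

Final answer: 6·t^4·e^(9t)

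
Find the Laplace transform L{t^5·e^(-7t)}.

L{t^n·e^(at)} = n!/(s-a)^(n+1), so L{t^5·e^(-7t)} = 120/(s+7)^6

Final answer: 120/(s+7)^6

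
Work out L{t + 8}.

L{t + 8} = L{t} + 8·L{1} = 1/s² + 8/s

Final answer: 1/s² + 8/s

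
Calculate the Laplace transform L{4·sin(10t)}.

L{sin(ωt)} = ω/(s² + ω²), so L{sin(10t)} = 10/(s² + 100). Then L{4·sin(10t)} = 4·10/(s² + 100) = 40/(s² + 100)

Final answer: 40/(s² + 100)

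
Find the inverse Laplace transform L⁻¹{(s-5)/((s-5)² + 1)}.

Using frequency shift, L⁻¹{(s-5)/((s-5)² + 1)} = e^(5t)·cos(t)

Final answer: e^(5t)·cos(t)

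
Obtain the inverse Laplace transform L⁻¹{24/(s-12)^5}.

L⁻¹{n!/(s-a)^(n+1)} = t^n·e^(at), so L⁻¹{24/(s-12)^5} = t^4·e^(12t)

Final answer: t^4·e^(12t)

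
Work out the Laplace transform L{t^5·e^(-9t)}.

L{t^n·e^(at)} = n!/(s-a)^(n+1), so L{t^5·e^(-9t)} = 120/(s+9)^6

Final answer: 120/(s+9)^6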